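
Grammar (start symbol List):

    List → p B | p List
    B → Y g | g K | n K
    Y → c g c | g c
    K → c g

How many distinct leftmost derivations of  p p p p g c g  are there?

Parse trees for p p p p g c g:
  [List p [List p [List p [List p [B [Y g c] g]]]]]
  [List p [List p [List p [List p [B g [K c g]]]]]]

2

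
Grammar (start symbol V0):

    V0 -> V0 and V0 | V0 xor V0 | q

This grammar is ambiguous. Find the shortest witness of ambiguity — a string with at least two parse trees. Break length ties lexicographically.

length 1: no string has ≥2 trees
length 3: no string has ≥2 trees
length 5: q and q and q has 2 parse trees

Two derivations of q and q and q:
  V0 ⇒ V0 and V0 ⇒ V0 and V0 and V0 ⇒ q and V0 and V0 ⇒ q and q and V0 ⇒ q and q and q
  V0 ⇒ V0 and V0 ⇒ q and V0 ⇒ q and V0 and V0 ⇒ q and q and V0 ⇒ q and q and q

q and q and q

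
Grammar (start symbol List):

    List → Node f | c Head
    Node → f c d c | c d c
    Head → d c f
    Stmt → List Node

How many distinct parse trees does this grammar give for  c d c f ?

Parse trees for c d c f:
  [List [Node c d c] f]
  [List c [Head d c f]]

2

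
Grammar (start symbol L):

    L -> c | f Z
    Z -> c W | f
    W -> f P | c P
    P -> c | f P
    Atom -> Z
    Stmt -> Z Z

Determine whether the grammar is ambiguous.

(Atom, Stmt are unreachable from L, so their rules don't affect L(L).) Restricted to the reachable nonterminals, every rule has the form A → t or A → t B, and no two rules for the same A share a first terminal. The grammar encodes a DFA — one run per string.

Unambiguous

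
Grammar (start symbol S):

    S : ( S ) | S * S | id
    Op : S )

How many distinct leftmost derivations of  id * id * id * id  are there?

Parse trees for id * id * id * id:
  [S [S id] * [S [S id] * [S [S id] * [S id]]]]
  [S [S id] * [S [S [S id] * [S id]] * [S id]]]
  [S [S [S id] * [S id]] * [S [S id] * [S id]]]
  [S [S [S id] * [S [S id] * [S id]]] * [S id]]
  [S [S [S [S id] * [S id]] * [S id]] * [S id]]

5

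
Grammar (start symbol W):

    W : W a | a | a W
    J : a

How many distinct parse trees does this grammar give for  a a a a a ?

16

Parse trees for a a a a a (showing first 6 of 16):
  [W [W [W [W [W a] a] a] a] a]
  [W [W [W [W a [W a]] a] a] a]
  [W [W [W a [W [W a] a]] a] a]
  [W [W [W a [W a [W a]]] a] a]
  [W [W a [W [W [W a] a] a]] a]
  [W [W a [W [W a [W a]] a]] a]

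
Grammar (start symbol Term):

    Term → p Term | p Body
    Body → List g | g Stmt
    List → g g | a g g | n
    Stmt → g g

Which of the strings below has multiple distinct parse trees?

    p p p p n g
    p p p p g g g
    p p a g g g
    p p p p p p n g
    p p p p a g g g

p p p p n g: 1 tree
p p p p g g g: 2 trees
p p a g g g: 1 tree
p p p p p p n g: 1 tree
p p p p a g g g: 1 tree

p p p p g g g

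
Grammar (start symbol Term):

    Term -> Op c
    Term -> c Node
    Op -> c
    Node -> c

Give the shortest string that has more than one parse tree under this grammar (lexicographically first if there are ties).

length 2: c c has 2 parse trees

Two derivations of c c:
  Term ⇒ Op c ⇒ c c
  Term ⇒ c Node ⇒ c c

c c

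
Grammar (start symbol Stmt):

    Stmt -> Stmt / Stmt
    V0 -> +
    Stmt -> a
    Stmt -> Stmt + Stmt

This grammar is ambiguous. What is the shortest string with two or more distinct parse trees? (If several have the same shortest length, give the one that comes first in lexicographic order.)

a + a + a

length 1: no string has ≥2 trees
length 3: no string has ≥2 trees
length 5: a + a + a has 2 parse trees

Two derivations of a + a + a:
  Stmt ⇒ Stmt + Stmt ⇒ a + Stmt ⇒ a + Stmt + Stmt ⇒ a + a + Stmt ⇒ a + a + a
  Stmt ⇒ Stmt + Stmt ⇒ Stmt + Stmt + Stmt ⇒ a + Stmt + Stmt ⇒ a + a + Stmt ⇒ a + a + a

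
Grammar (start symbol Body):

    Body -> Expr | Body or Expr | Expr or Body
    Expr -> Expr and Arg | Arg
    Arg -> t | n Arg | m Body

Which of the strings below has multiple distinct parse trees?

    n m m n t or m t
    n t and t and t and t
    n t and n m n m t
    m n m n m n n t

n m m n t or m t: 6 trees
n t and t and t and t: 1 tree
n t and n m n m t: 1 tree
m n m n m n n t: 1 tree

n m m n t or m t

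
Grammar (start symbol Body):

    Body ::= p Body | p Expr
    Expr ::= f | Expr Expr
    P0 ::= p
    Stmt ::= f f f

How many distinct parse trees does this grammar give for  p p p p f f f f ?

5

Parse trees for p p p p f f f f:
  [Body p [Body p [Body p [Body p [Expr [Expr f] [Expr [Expr f] [Expr [Expr f] [Expr f]]]]]]]]
  [Body p [Body p [Body p [Body p [Expr [Expr f] [Expr [Expr [Expr f] [Expr f]] [Expr f]]]]]]]
  [Body p [Body p [Body p [Body p [Expr [Expr [Expr f] [Expr f]] [Expr [Expr f] [Expr f]]]]]]]
  [Body p [Body p [Body p [Body p [Expr [Expr [Expr f] [Expr [Expr f] [Expr f]]] [Expr f]]]]]]
  [Body p [Body p [Body p [Body p [Expr [Expr [Expr [Expr f] [Expr f]] [Expr f]] [Expr f]]]]]]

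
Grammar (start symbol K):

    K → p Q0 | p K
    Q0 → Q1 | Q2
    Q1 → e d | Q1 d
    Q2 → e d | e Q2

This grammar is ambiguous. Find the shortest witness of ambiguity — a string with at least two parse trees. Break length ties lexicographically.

p e d

length 3: p e d has 2 parse trees

Two derivations of p e d:
  K ⇒ p Q0 ⇒ p Q1 ⇒ p e d
  K ⇒ p Q0 ⇒ p Q2 ⇒ p e d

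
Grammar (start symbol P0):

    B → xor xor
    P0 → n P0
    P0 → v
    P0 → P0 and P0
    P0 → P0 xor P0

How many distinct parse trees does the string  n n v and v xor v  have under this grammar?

9

Parse trees for n n v and v xor v (showing first 6 of 9):
  [P0 n [P0 n [P0 [P0 v] and [P0 [P0 v] xor [P0 v]]]]]
  [P0 n [P0 n [P0 [P0 [P0 v] and [P0 v]] xor [P0 v]]]]
  [P0 n [P0 [P0 n [P0 v]] and [P0 [P0 v] xor [P0 v]]]]
  [P0 n [P0 [P0 n [P0 [P0 v] and [P0 v]]] xor [P0 v]]]
  [P0 n [P0 [P0 [P0 n [P0 v]] and [P0 v]] xor [P0 v]]]
  [P0 [P0 n [P0 n [P0 v]]] and [P0 [P0 v] xor [P0 v]]]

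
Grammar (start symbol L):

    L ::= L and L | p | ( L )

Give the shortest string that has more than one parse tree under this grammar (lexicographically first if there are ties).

length 1: no string has ≥2 trees
length 3: no string has ≥2 trees
length 5: p and p and p has 2 parse trees

Two derivations of p and p and p:
  L ⇒ L and L ⇒ L and L and L ⇒ p and L and L ⇒ p and p and L ⇒ p and p and p
  L ⇒ L and L ⇒ p and L ⇒ p and L and L ⇒ p and p and L ⇒ p and p and p

p and p and p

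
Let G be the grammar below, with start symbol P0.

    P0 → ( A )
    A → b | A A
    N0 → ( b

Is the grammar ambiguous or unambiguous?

Witness: ( b b b )

Derivation 1: P0 ⇒ ( A ) ⇒ ( A A ) ⇒ ( b A ) ⇒ ( b A A ) ⇒ ( b b A ) ⇒ ( b b b )
Derivation 2: P0 ⇒ ( A ) ⇒ ( A A ) ⇒ ( A A A ) ⇒ ( b A A ) ⇒ ( b b A ) ⇒ ( b b b )

Two distinct leftmost derivations for the same string.

Ambiguous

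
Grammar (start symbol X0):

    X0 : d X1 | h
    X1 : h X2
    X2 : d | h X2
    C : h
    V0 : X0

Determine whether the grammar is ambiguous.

Unambiguous

(C, V0 are unreachable from X0, so their rules don't affect L(X0).) The reachable rules are right-linear with at most one rule per (nonterminal, next-terminal) pair. Each input token forces the next rule, so parsing is deterministic.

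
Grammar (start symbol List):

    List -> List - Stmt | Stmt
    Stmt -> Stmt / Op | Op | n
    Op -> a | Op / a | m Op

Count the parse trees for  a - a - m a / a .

Parse trees for a - a - m a / a:
  [List [List [List [Stmt [Op a]]] - [Stmt [Op a]]] - [Stmt [Stmt [Op m [Op a]]] / [Op a]]]
  [List [List [List [Stmt [Op a]]] - [Stmt [Op a]]] - [Stmt [Op [Op m [Op a]] / a]]]
  [List [List [List [Stmt [Op a]]] - [Stmt [Op a]]] - [Stmt [Op m [Op [Op a] / a]]]]

3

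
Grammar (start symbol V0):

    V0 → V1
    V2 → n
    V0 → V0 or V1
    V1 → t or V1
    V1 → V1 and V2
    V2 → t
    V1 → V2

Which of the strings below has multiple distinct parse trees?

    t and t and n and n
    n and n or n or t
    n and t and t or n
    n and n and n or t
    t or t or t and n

t or t or t and n

t and t and n and n: 1 tree
n and n or n or t: 1 tree
n and t and t or n: 1 tree
n and n and n or t: 1 tree
t or t or t and n: 7 trees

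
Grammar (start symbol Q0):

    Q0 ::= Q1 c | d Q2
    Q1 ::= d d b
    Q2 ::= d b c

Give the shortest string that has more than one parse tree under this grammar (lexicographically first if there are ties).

d d b c

length 4: d d b c has 2 parse trees

Two derivations of d d b c:
  Q0 ⇒ Q1 c ⇒ d d b c
  Q0 ⇒ d Q2 ⇒ d d b c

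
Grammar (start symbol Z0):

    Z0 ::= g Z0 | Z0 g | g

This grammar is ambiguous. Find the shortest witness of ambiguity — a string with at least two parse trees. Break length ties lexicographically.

length 1: no string has ≥2 trees
length 2: g g has 2 parse trees

Two derivations of g g:
  Z0 ⇒ g Z0 ⇒ g g
  Z0 ⇒ Z0 g ⇒ g g

g g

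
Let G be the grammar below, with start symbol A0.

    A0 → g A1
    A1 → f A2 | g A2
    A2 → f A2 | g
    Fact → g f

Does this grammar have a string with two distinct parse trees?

Unambiguous

Only A0, A1, A2 are reachable from A0; ignoring the rest: The reachable rules are right-linear with at most one rule per (nonterminal, next-terminal) pair. Each input token forces the next rule, so parsing is deterministic.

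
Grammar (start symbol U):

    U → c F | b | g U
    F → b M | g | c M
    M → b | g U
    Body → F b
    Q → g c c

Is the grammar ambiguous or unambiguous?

Only U, F, M are reachable from U; ignoring the rest: Restricted to the reachable nonterminals, every rule has the form A → t or A → t B, and no two rules for the same A share a first terminal. The grammar encodes a DFA — one run per string.

Unambiguous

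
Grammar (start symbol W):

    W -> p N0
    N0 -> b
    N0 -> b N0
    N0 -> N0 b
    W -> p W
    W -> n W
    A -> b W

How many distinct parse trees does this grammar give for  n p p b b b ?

Parse trees for n p p b b b:
  [W n [W p [W p [N0 b [N0 b [N0 b]]]]]]
  [W n [W p [W p [N0 b [N0 [N0 b] b]]]]]
  [W n [W p [W p [N0 [N0 b [N0 b]] b]]]]
  [W n [W p [W p [N0 [N0 [N0 b] b] b]]]]

4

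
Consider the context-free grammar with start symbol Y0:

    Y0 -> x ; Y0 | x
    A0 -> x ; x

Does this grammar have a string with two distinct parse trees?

Unambiguous

Only Y0 is reachable from Y0; ignoring the rest: Right-recursive list with a separator: after each atom, whether the separator follows determines the rule. One parse per string.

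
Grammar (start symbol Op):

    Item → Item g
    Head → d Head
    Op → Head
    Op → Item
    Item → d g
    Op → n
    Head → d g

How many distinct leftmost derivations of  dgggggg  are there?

1

Parse trees for dgggggg:
  [Op [Item [Item [Item [Item [Item [Item d g] g] g] g] g] g]]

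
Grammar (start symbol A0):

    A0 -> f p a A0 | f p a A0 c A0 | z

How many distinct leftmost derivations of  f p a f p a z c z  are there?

Parse trees for f p a f p a z c z:
  [A0 f p a [A0 f p a [A0 z] c [A0 z]]]
  [A0 f p a [A0 f p a [A0 z]] c [A0 z]]

2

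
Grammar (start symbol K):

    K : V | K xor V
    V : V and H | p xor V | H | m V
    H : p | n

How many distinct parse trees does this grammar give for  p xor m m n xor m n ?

2

Parse trees for p xor m m n xor m n:
  [K [K [V p xor [V m [V m [V [H n]]]]]] xor [V m [V [H n]]]]
  [K [K [K [V [H p]]] xor [V m [V m [V [H n]]]]] xor [V m [V [H n]]]]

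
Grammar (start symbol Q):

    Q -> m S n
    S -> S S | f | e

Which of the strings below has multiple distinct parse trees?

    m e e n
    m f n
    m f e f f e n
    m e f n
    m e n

m e e n: 1 tree
m f n: 1 tree
m f e f f e n: 14 trees
m e f n: 1 tree
m e n: 1 tree

m f e f f e n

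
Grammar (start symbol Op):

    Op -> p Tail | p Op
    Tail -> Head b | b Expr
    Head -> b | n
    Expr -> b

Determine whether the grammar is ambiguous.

Witness: p b b

Derivation 1: Op ⇒ p Tail ⇒ p Head b ⇒ p b b
Derivation 2: Op ⇒ p Tail ⇒ p b Expr ⇒ p b b

Two distinct leftmost derivations for the same string.

Ambiguous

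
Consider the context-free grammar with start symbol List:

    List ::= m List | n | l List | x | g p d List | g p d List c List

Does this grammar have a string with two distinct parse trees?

Witness: g p d g p d n c n

Derivation 1: List ⇒ g p d List ⇒ g p d g p d List c List ⇒ g p d g p d n c List ⇒ g p d g p d n c n
Derivation 2: List ⇒ g p d List c List ⇒ g p d g p d List c List ⇒ g p d g p d n c List ⇒ g p d g p d n c n

Two distinct leftmost derivations for the same string.

Ambiguous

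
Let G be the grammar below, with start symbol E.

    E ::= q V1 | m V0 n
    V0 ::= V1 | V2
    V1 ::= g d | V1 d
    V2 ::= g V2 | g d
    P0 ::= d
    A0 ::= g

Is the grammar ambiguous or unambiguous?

Witness: m g d n

Derivation 1: E ⇒ m V0 n ⇒ m V1 n ⇒ m g d n
Derivation 2: E ⇒ m V0 n ⇒ m V2 n ⇒ m g d n

Two distinct leftmost derivations for the same string.

Ambiguous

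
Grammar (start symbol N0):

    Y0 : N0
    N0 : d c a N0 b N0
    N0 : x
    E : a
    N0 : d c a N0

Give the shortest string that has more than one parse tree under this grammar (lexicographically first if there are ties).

length 1: no string has ≥2 trees
length 4: no string has ≥2 trees
length 6: no string has ≥2 trees
length 7: no string has ≥2 trees
length 9: d c a d c a x b x has 2 parse trees

Two derivations of d c a d c a x b x:
  N0 ⇒ d c a N0 b N0 ⇒ d c a d c a N0 b N0 ⇒ d c a d c a x b N0 ⇒ d c a d c a x b x
  N0 ⇒ d c a N0 ⇒ d c a d c a N0 b N0 ⇒ d c a d c a x b N0 ⇒ d c a d c a x b x

d c a d c a x b x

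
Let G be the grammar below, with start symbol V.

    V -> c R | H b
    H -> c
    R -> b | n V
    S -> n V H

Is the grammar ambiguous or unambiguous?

Witness: c b

Derivation 1: V ⇒ c R ⇒ c b
Derivation 2: V ⇒ H b ⇒ c b

Two distinct leftmost derivations for the same string.

Ambiguous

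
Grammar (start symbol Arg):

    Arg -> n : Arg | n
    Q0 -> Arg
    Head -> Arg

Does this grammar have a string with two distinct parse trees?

Unambiguous

(Q0, Head are unreachable from Arg, so their rules don't affect L(Arg).) The reachable grammar is A → atom sep A | atom. Each atom is followed by either the separator (recurse) or end-of-string (stop) — no choice point.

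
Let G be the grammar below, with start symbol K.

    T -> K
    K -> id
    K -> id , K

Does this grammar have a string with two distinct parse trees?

Unambiguous

(T is unreachable from K, so its rules don't affect L(K).) The reachable grammar is A → atom sep A | atom. Each atom is followed by either the separator (recurse) or end-of-string (stop) — no choice point.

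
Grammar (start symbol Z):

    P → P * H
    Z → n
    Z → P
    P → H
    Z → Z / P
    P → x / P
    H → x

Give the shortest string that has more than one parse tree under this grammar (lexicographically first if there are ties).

length 1: no string has ≥2 trees
length 3: x / x has 2 parse trees

Two derivations of x / x:
  Z ⇒ P ⇒ x / P ⇒ x / H ⇒ x / x
  Z ⇒ Z / P ⇒ P / P ⇒ H / P ⇒ x / P ⇒ x / H ⇒ x / x

x / x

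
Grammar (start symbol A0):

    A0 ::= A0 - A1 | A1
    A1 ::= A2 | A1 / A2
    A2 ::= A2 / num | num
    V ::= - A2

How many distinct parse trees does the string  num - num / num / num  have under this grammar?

Parse trees for num - num / num / num:
  [A0 [A0 [A1 [A2 num]]] - [A1 [A2 [A2 [A2 num] / num] / num]]]
  [A0 [A0 [A1 [A2 num]]] - [A1 [A1 [A2 num]] / [A2 [A2 num] / num]]]
  [A0 [A0 [A1 [A2 num]]] - [A1 [A1 [A2 [A2 num] / num]] / [A2 num]]]
  [A0 [A0 [A1 [A2 num]]] - [A1 [A1 [A1 [A2 num]] / [A2 num]] / [A2 num]]]

4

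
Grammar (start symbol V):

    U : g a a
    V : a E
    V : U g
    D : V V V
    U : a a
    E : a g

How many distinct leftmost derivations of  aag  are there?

2

Parse trees for aag:
  [V a [E a g]]
  [V [U a a] g]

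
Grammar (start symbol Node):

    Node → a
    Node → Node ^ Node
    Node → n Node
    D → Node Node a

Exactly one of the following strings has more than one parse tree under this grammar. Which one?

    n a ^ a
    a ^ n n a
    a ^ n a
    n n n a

n a ^ a

n a ^ a: 2 trees
a ^ n n a: 1 tree
a ^ n a: 1 tree
n n n a: 1 tree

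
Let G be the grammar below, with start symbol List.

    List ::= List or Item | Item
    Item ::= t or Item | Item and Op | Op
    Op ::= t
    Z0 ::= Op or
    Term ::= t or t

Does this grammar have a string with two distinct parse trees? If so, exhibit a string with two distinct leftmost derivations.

Ambiguous

Witness: t or t

Derivation 1: List ⇒ List or Item ⇒ Item or Item ⇒ Op or Item ⇒ t or Item ⇒ t or Op ⇒ t or t
Derivation 2: List ⇒ Item ⇒ t or Item ⇒ t or Op ⇒ t or t

Two distinct leftmost derivations for the same string.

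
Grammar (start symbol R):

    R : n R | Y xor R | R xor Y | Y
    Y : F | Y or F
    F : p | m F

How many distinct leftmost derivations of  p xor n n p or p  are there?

Parse trees for p xor n n p or p:
  [R [Y [F p]] xor [R n [R n [R [Y [Y [F p]] or [F p]]]]]]

1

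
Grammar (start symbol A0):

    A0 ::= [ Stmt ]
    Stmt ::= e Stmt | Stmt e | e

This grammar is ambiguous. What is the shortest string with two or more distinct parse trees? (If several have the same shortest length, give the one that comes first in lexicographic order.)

[ e e ]

length 3: no string has ≥2 trees
length 4: [ e e ] has 2 parse trees

Two derivations of [ e e ]:
  A0 ⇒ [ Stmt ] ⇒ [ e Stmt ] ⇒ [ e e ]
  A0 ⇒ [ Stmt ] ⇒ [ Stmt e ] ⇒ [ e e ]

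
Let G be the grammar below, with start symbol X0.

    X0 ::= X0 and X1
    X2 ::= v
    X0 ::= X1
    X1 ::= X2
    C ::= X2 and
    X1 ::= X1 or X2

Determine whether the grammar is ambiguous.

Unambiguous

Only X0, X1, X2 are reachable from X0; ignoring the rest: X0 → X0 and X1 | X1  ;  X1 → X1 or X2 | X2  — a left-associative chain with X2 at the bottom. Each string factors uniquely by precedence.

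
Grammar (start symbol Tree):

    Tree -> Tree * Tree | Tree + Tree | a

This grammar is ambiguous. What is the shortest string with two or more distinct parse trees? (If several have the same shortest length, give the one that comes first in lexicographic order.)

length 1: no string has ≥2 trees
length 3: no string has ≥2 trees
length 5: a * a * a has 2 parse trees

Two derivations of a * a * a:
  Tree ⇒ Tree * Tree ⇒ Tree * Tree * Tree ⇒ a * Tree * Tree ⇒ a * a * Tree ⇒ a * a * a
  Tree ⇒ Tree * Tree ⇒ a * Tree ⇒ a * Tree * Tree ⇒ a * a * Tree ⇒ a * a * a

a * a * a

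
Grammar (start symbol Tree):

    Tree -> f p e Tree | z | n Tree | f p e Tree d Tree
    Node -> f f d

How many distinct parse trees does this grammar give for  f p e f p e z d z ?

Parse trees for f p e f p e z d z:
  [Tree f p e [Tree f p e [Tree z] d [Tree z]]]
  [Tree f p e [Tree f p e [Tree z]] d [Tree z]]

2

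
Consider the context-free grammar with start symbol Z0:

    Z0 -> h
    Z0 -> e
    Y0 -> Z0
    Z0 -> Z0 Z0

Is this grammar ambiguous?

Ambiguous

Witness: e e e

Derivation 1: Z0 ⇒ Z0 Z0 ⇒ e Z0 ⇒ e Z0 Z0 ⇒ e e Z0 ⇒ e e e
Derivation 2: Z0 ⇒ Z0 Z0 ⇒ Z0 Z0 Z0 ⇒ e Z0 Z0 ⇒ e e Z0 ⇒ e e e

Two distinct leftmost derivations for the same string.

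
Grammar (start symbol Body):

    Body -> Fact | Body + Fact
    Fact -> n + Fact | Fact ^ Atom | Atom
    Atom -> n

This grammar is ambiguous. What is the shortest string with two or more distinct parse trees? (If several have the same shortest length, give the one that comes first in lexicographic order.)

length 1: no string has ≥2 trees
length 3: n + n has 2 parse trees

Two derivations of n + n:
  Body ⇒ Fact ⇒ n + Fact ⇒ n + Atom ⇒ n + n
  Body ⇒ Body + Fact ⇒ Fact + Fact ⇒ Atom + Fact ⇒ n + Fact ⇒ n + Atom ⇒ n + n

n + n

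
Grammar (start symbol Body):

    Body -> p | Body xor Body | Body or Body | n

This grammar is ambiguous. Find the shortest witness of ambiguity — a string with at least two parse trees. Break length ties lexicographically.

length 1: no string has ≥2 trees
length 3: no string has ≥2 trees
length 5: n or n or n has 2 parse trees

Two derivations of n or n or n:
  Body ⇒ Body or Body ⇒ Body or Body or Body ⇒ n or Body or Body ⇒ n or n or Body ⇒ n or n or n
  Body ⇒ Body or Body ⇒ n or Body ⇒ n or Body or Body ⇒ n or n or Body ⇒ n or n or n

n or n or n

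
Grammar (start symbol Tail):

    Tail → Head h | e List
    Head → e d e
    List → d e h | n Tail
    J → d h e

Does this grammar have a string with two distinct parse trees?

Witness: e d e h

Derivation 1: Tail ⇒ Head h ⇒ e d e h
Derivation 2: Tail ⇒ e List ⇒ e d e h

Two distinct leftmost derivations for the same string.

Ambiguous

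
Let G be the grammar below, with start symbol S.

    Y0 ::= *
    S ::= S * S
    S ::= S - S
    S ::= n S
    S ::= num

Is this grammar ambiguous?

Witness: n num * num

Derivation 1: S ⇒ S * S ⇒ n S * S ⇒ n num * S ⇒ n num * num
Derivation 2: S ⇒ n S ⇒ n S * S ⇒ n num * S ⇒ n num * num

Two distinct leftmost derivations for the same string.

Ambiguous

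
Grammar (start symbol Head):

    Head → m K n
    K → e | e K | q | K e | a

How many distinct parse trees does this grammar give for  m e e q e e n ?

Parse trees for m e e q e e n:
  [Head m [K e [K e [K [K [K q] e] e]]] n]
  [Head m [K e [K [K e [K [K q] e]] e]] n]
  [Head m [K e [K [K [K e [K q]] e] e]] n]
  [Head m [K [K e [K e [K [K q] e]]] e] n]
  [Head m [K [K e [K [K e [K q]] e]] e] n]
  [Head m [K [K [K e [K e [K q]]] e] e] n]

6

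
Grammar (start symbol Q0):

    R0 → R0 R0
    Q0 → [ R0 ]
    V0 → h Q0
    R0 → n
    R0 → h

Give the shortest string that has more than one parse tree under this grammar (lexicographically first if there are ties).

[ h h h ]

length 3: no string has ≥2 trees
length 4: no string has ≥2 trees
length 5: [ h h h ] has 2 parse trees

Two derivations of [ h h h ]:
  Q0 ⇒ [ R0 ] ⇒ [ R0 R0 ] ⇒ [ R0 R0 R0 ] ⇒ [ h R0 R0 ] ⇒ [ h h R0 ] ⇒ [ h h h ]
  Q0 ⇒ [ R0 ] ⇒ [ R0 R0 ] ⇒ [ h R0 ] ⇒ [ h R0 R0 ] ⇒ [ h h R0 ] ⇒ [ h h h ]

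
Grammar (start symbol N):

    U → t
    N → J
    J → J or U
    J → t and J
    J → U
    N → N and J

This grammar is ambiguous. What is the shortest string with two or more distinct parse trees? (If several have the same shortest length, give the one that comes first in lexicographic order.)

t and t

length 1: no string has ≥2 trees
length 3: t and t has 2 parse trees

Two derivations of t and t:
  N ⇒ J ⇒ t and J ⇒ t and U ⇒ t and t
  N ⇒ N and J ⇒ J and J ⇒ U and J ⇒ t and J ⇒ t and U ⇒ t and t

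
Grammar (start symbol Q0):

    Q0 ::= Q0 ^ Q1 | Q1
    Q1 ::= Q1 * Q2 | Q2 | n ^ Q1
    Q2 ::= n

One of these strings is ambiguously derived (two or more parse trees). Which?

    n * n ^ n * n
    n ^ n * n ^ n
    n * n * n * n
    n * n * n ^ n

n * n ^ n * n: 1 tree
n ^ n * n ^ n: 3 trees
n * n * n * n: 1 tree
n * n * n ^ n: 1 tree

n ^ n * n ^ n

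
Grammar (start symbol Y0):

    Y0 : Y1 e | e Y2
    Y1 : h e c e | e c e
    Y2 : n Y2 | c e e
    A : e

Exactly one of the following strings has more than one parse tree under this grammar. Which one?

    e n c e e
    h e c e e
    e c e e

e n c e e: 1 tree
h e c e e: 1 tree
e c e e: 2 trees

e c e e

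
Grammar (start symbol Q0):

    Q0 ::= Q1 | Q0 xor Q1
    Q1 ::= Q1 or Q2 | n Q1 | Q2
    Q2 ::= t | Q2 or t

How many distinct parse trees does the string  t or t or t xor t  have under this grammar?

Parse trees for t or t or t xor t:
  [Q0 [Q0 [Q1 [Q1 [Q2 t]] or [Q2 [Q2 t] or t]]] xor [Q1 [Q2 t]]]
  [Q0 [Q0 [Q1 [Q1 [Q1 [Q2 t]] or [Q2 t]] or [Q2 t]]] xor [Q1 [Q2 t]]]
  [Q0 [Q0 [Q1 [Q1 [Q2 [Q2 t] or t]] or [Q2 t]]] xor [Q1 [Q2 t]]]
  [Q0 [Q0 [Q1 [Q2 [Q2 [Q2 t] or t] or t]]] xor [Q1 [Q2 t]]]

4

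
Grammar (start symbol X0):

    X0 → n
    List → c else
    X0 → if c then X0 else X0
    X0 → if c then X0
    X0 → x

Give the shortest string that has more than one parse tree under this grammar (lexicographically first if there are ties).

if c then if c then n else n

length 1: no string has ≥2 trees
length 4: no string has ≥2 trees
length 6: no string has ≥2 trees
length 7: no string has ≥2 trees
length 9: if c then if c then n else n has 2 parse trees

Two derivations of if c then if c then n else n:
  X0 ⇒ if c then X0 else X0 ⇒ if c then if c then X0 else X0 ⇒ if c then if c then n else X0 ⇒ if c then if c then n else n
  X0 ⇒ if c then X0 ⇒ if c then if c then X0 else X0 ⇒ if c then if c then n else X0 ⇒ if c then if c then n else n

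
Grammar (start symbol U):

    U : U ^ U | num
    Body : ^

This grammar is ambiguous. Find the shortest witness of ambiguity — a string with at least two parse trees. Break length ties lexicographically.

num ^ num ^ num

length 1: no string has ≥2 trees
length 3: no string has ≥2 trees
length 5: num ^ num ^ num has 2 parse trees

Two derivations of num ^ num ^ num:
  U ⇒ U ^ U ⇒ U ^ U ^ U ⇒ num ^ U ^ U ⇒ num ^ num ^ U ⇒ num ^ num ^ num
  U ⇒ U ^ U ⇒ num ^ U ⇒ num ^ U ^ U ⇒ num ^ num ^ U ⇒ num ^ num ^ num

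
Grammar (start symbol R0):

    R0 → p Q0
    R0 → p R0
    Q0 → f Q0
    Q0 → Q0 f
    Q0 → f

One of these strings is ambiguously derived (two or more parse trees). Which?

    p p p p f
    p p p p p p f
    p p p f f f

p p p f f f

p p p p f: 1 tree
p p p p p p f: 1 tree
p p p f f f: 4 trees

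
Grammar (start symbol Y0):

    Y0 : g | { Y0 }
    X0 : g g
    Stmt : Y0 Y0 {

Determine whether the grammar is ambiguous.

Unambiguous

(X0, Stmt are unreachable from Y0, so their rules don't affect L(Y0).) Each string is a nest of matched brackets around a single atom. An opening bracket forces the recursive rule; an atom forces the base rule.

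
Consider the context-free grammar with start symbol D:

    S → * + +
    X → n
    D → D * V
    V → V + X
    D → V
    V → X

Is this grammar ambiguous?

Unambiguous

Only D, V, X are reachable from D; ignoring the rest: D → D * V | V  ;  V → V + X | X  — a left-associative chain with X at the bottom. Each string factors uniquely by precedence.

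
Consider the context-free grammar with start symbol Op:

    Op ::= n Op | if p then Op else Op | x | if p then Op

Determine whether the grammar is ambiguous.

Ambiguous

Witness: if p then if p then x else x

Derivation 1: Op ⇒ if p then Op else Op ⇒ if p then if p then Op else Op ⇒ if p then if p then x else Op ⇒ if p then if p then x else x
Derivation 2: Op ⇒ if p then Op ⇒ if p then if p then Op else Op ⇒ if p then if p then x else Op ⇒ if p then if p then x else x

Two distinct leftmost derivations for the same string.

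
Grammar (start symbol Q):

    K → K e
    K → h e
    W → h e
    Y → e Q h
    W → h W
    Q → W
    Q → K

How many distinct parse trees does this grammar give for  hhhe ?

Parse trees for hhhe:
  [Q [W h [W h [W h e]]]]

1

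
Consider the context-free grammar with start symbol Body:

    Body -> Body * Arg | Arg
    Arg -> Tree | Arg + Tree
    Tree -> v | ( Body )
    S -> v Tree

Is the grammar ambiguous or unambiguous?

Unambiguous

Only Body, Arg, Tree are reachable from Body; ignoring the rest: This is a standard precedence ladder (Body over Arg over Tree), with each level left-recursive on its own operator ('*' at Body, '+' at Arg). That structure is LR(1), hence unambiguous.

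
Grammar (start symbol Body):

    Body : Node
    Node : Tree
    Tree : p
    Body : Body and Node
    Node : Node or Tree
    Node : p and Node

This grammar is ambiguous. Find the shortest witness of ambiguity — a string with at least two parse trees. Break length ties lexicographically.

length 1: no string has ≥2 trees
length 3: p and p has 2 parse trees

Two derivations of p and p:
  Body ⇒ Node ⇒ p and Node ⇒ p and Tree ⇒ p and p
  Body ⇒ Body and Node ⇒ Node and Node ⇒ Tree and Node ⇒ p and Node ⇒ p and Tree ⇒ p and p

p and p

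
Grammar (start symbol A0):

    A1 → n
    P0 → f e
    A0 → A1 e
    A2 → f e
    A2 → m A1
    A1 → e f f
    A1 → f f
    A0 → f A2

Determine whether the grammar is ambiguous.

Ambiguous

Witness: f f e

Derivation 1: A0 ⇒ A1 e ⇒ f f e
Derivation 2: A0 ⇒ f A2 ⇒ f f e

Two distinct leftmost derivations for the same string.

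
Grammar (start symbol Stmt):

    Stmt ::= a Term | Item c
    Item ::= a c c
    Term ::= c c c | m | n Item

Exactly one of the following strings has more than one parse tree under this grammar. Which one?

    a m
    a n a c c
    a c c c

a m: 1 tree
a n a c c: 1 tree
a c c c: 2 trees

a c c c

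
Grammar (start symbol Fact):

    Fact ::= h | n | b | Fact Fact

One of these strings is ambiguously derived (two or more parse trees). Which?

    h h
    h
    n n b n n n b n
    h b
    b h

n n b n n n b n

h h: 1 tree
h: 1 tree
n n b n n n b n: 429 trees
h b: 1 tree
b h: 1 tree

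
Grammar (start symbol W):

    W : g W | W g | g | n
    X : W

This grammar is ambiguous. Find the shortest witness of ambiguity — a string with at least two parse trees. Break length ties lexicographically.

g g

length 1: no string has ≥2 trees
length 2: g g has 2 parse trees

Two derivations of g g:
  W ⇒ g W ⇒ g g
  W ⇒ W g ⇒ g g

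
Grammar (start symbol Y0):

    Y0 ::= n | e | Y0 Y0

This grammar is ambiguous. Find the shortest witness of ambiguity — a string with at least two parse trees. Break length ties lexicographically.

e e e

length 1: no string has ≥2 trees
length 2: no string has ≥2 trees
length 3: e e e has 2 parse trees

Two derivations of e e e:
  Y0 ⇒ Y0 Y0 ⇒ e Y0 ⇒ e Y0 Y0 ⇒ e e Y0 ⇒ e e e
  Y0 ⇒ Y0 Y0 ⇒ Y0 Y0 Y0 ⇒ e Y0 Y0 ⇒ e e Y0 ⇒ e e e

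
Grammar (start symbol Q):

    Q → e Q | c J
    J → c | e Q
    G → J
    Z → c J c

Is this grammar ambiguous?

Unambiguous

(G, Z are unreachable from Q, so their rules don't affect L(Q).) Each reachable nonterminal has at most one production per leading terminal, and all productions are right-linear; the derivation is determined token-by-token.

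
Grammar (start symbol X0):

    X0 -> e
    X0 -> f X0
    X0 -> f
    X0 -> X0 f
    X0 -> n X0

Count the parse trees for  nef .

2

Parse trees for nef:
  [X0 [X0 n [X0 e]] f]
  [X0 n [X0 [X0 e] f]]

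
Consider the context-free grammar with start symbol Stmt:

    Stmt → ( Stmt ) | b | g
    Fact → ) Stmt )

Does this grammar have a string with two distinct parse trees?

(Fact is unreachable from Stmt, so its rules don't affect L(Stmt).) L(Stmt) is { openⁿ atom closeⁿ : n ≥ 0 }. The bracket depth fixes n, and the derivation is forced at every step.

Unambiguous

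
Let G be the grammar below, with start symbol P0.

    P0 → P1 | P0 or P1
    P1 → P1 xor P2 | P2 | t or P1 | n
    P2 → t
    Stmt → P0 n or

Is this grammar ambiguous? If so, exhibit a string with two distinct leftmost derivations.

Witness: t or n

Derivation 1: P0 ⇒ P1 ⇒ t or P1 ⇒ t or n
Derivation 2: P0 ⇒ P0 or P1 ⇒ P1 or P1 ⇒ P2 or P1 ⇒ t or P1 ⇒ t or n

Two distinct leftmost derivations for the same string.

Ambiguous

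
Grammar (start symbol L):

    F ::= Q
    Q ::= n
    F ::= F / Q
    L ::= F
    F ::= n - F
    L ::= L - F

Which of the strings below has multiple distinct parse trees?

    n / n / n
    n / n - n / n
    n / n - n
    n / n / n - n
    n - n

n / n / n: 1 tree
n / n - n / n: 1 tree
n / n - n: 1 tree
n / n / n - n: 1 tree
n - n: 2 trees

n - n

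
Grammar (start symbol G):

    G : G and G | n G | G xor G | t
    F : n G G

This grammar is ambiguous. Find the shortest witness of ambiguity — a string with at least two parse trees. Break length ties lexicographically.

length 1: no string has ≥2 trees
length 2: no string has ≥2 trees
length 3: no string has ≥2 trees
length 4: n t and t has 2 parse trees

Two derivations of n t and t:
  G ⇒ G and G ⇒ n G and G ⇒ n t and G ⇒ n t and t
  G ⇒ n G ⇒ n G and G ⇒ n t and G ⇒ n t and t

n t and t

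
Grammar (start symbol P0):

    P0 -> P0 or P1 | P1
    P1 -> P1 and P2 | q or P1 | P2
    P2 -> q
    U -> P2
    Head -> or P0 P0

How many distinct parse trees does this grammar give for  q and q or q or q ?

Parse trees for q and q or q or q:
  [P0 [P0 [P1 [P1 [P2 q]] and [P2 q]]] or [P1 q or [P1 [P2 q]]]]
  [P0 [P0 [P0 [P1 [P1 [P2 q]] and [P2 q]]] or [P1 [P2 q]]] or [P1 [P2 q]]]

2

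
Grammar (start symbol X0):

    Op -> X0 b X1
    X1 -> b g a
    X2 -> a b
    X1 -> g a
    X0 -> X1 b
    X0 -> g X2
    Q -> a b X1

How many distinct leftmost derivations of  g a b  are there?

Parse trees for g a b:
  [X0 [X1 g a] b]
  [X0 g [X2 a b]]

2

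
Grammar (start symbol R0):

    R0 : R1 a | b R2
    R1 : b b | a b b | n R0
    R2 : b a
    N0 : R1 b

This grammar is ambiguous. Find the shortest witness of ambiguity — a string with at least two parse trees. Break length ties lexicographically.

b b a

length 3: b b a has 2 parse trees

Two derivations of b b a:
  R0 ⇒ R1 a ⇒ b b a
  R0 ⇒ b R2 ⇒ b b a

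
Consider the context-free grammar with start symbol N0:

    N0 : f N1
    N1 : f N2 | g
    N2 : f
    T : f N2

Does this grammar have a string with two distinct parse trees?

(T is unreachable from N0, so its rules don't affect L(N0).) Restricted to the reachable nonterminals, every rule has the form A → t or A → t B, and no two rules for the same A share a first terminal. The grammar encodes a DFA — one run per string.

Unambiguous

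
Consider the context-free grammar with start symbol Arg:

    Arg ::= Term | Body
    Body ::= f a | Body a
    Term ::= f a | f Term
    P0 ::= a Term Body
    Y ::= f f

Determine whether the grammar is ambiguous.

Witness: f a

Derivation 1: Arg ⇒ Term ⇒ f a
Derivation 2: Arg ⇒ Body ⇒ f a

Two distinct leftmost derivations for the same string.

Ambiguous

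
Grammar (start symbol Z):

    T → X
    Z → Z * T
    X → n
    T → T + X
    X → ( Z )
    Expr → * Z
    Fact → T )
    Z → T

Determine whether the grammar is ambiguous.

Only Z, T, X are reachable from Z; ignoring the rest: This is a standard precedence ladder (Z over T over X), with each level left-recursive on its own operator ('*' at Z, '+' at T). That structure is LR(1), hence unambiguous.

Unambiguous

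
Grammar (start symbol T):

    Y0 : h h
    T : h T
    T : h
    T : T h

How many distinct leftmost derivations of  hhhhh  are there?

Parse trees for hhhhh (showing first 6 of 16):
  [T h [T h [T h [T h [T h]]]]]
  [T h [T h [T h [T [T h] h]]]]
  [T h [T h [T [T h [T h]] h]]]
  [T h [T h [T [T [T h] h] h]]]
  [T h [T [T h [T h [T h]]] h]]
  [T h [T [T h [T [T h] h]] h]]

16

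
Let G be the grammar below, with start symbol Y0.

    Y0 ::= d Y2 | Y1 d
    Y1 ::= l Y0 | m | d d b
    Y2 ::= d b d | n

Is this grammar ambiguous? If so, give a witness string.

Ambiguous

Witness: d d b d

Derivation 1: Y0 ⇒ d Y2 ⇒ d d b d
Derivation 2: Y0 ⇒ Y1 d ⇒ d d b d

Two distinct leftmost derivations for the same string.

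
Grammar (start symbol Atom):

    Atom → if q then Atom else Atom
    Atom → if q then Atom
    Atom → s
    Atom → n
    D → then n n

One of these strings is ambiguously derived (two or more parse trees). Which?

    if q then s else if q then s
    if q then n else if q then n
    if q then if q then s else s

if q then if q then s else s

if q then s else if q then s: 1 tree
if q then n else if q then n: 1 tree
if q then if q then s else s: 2 trees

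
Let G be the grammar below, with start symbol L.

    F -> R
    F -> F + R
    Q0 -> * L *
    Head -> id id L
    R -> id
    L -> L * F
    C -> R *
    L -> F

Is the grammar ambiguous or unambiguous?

(Head, Q0, C are unreachable from L, so their rules don't affect L(L).) L → L * F | F  ;  F → F + R | R  — a left-associative chain with R at the bottom. Each string factors uniquely by precedence.

Unambiguous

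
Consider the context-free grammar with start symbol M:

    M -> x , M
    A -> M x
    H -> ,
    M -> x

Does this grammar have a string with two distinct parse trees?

Unambiguous

Only M is reachable from M; ignoring the rest: Right-recursive list with a separator: after each atom, whether the separator follows determines the rule. One parse per string.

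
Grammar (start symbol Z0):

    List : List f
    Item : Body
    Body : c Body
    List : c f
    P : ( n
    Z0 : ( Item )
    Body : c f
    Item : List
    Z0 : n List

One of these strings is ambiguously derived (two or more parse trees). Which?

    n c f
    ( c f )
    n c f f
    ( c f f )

n c f: 1 tree
( c f ): 2 trees
n c f f: 1 tree
( c f f ): 1 tree

( c f )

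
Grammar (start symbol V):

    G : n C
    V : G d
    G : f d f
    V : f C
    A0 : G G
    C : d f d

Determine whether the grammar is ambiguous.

Witness: f d f d

Derivation 1: V ⇒ G d ⇒ f d f d
Derivation 2: V ⇒ f C ⇒ f d f d

Two distinct leftmost derivations for the same string.

Ambiguous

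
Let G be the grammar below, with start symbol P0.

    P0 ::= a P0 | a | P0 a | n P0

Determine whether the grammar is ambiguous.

Witness: a a

Derivation 1: P0 ⇒ a P0 ⇒ a a
Derivation 2: P0 ⇒ P0 a ⇒ a a

Two distinct leftmost derivations for the same string.

Ambiguous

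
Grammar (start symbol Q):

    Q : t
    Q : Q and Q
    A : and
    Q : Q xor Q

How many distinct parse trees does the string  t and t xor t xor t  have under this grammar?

5

Parse trees for t and t xor t xor t:
  [Q [Q t] and [Q [Q t] xor [Q [Q t] xor [Q t]]]]
  [Q [Q t] and [Q [Q [Q t] xor [Q t]] xor [Q t]]]
  [Q [Q [Q t] and [Q t]] xor [Q [Q t] xor [Q t]]]
  [Q [Q [Q t] and [Q [Q t] xor [Q t]]] xor [Q t]]
  [Q [Q [Q [Q t] and [Q t]] xor [Q t]] xor [Q t]]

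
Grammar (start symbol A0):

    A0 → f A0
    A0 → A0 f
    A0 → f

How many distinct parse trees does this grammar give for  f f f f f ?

Parse trees for f f f f f (showing first 6 of 16):
  [A0 f [A0 f [A0 f [A0 f [A0 f]]]]]
  [A0 f [A0 f [A0 f [A0 [A0 f] f]]]]
  [A0 f [A0 f [A0 [A0 f [A0 f]] f]]]
  [A0 f [A0 f [A0 [A0 [A0 f] f] f]]]
  [A0 f [A0 [A0 f [A0 f [A0 f]]] f]]
  [A0 f [A0 [A0 f [A0 [A0 f] f]] f]]

16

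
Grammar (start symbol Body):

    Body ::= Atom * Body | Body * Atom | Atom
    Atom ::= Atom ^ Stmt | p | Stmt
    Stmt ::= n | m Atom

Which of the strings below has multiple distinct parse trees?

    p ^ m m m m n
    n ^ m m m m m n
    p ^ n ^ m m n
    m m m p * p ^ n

m m m p * p ^ n

p ^ m m m m n: 1 tree
n ^ m m m m m n: 1 tree
p ^ n ^ m m n: 1 tree
m m m p * p ^ n: 2 trees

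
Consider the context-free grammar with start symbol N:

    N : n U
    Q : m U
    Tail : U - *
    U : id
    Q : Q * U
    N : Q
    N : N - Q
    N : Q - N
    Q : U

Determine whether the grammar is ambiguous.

Ambiguous

Witness: id - id

Derivation 1: N ⇒ N - Q ⇒ Q - Q ⇒ U - Q ⇒ id - Q ⇒ id - U ⇒ id - id
Derivation 2: N ⇒ Q - N ⇒ U - N ⇒ id - N ⇒ id - Q ⇒ id - U ⇒ id - id

Two distinct leftmost derivations for the same string.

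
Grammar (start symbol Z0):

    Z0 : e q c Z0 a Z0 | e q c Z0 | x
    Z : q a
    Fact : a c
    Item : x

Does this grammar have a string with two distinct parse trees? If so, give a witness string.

Ambiguous

Witness: e q c e q c x a x

Derivation 1: Z0 ⇒ e q c Z0 a Z0 ⇒ e q c e q c Z0 a Z0 ⇒ e q c e q c x a Z0 ⇒ e q c e q c x a x
Derivation 2: Z0 ⇒ e q c Z0 ⇒ e q c e q c Z0 a Z0 ⇒ e q c e q c x a Z0 ⇒ e q c e q c x a x

Two distinct leftmost derivations for the same string.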